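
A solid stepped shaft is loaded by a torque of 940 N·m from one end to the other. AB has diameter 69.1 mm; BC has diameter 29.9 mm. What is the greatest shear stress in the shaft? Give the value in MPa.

179 MPa

Under the same torque, τ_max = 16T/(πd³) is largest where d is smallest — segment BC (d = 29.9 mm).
τ_max = 16·940.0/(π·(0.0299)³) = 1.791×10^8 Pa.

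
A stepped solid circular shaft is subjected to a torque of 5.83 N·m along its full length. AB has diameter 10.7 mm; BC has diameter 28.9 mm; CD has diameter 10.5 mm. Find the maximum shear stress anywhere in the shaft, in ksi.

Under the same torque, τ_max = 16T/(πd³) is largest where d is smallest — segment CD (d = 10.5 mm).
τ_max = 16·5.830/(π·(0.0105)³) = 2.565×10^7 Pa.

3.72 ksi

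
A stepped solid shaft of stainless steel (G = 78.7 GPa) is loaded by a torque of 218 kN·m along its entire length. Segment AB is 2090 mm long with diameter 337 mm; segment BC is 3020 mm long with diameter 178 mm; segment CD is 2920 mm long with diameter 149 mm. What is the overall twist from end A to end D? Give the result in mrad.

J_AB = π(0.337)⁴/32 = 1.27×10^-3 m⁴; J_BC = π(0.178)⁴/32 = 9.86×10^-5 m⁴; J_CD = π(0.149)⁴/32 = 4.84×10^-5 m⁴.
θ = (T/G)·Σ L_i/J_i = (218000/78.7×10⁹)·(2.09/1.27×10^-3 + 3.02/9.86×10^-5 + 2.92/4.84×10^-5) = 0.2566 rad.

257 mrad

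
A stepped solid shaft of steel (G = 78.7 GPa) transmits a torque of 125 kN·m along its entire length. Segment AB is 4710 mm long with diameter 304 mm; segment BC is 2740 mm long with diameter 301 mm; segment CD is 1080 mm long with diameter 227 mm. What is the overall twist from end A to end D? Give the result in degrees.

J_AB = π(0.304)⁴/32 = 8.38×10^-4 m⁴; J_BC = π(0.301)⁴/32 = 8.06×10^-4 m⁴; J_CD = π(0.227)⁴/32 = 2.61×10^-4 m⁴.
θ = (T/G)·Σ L_i/J_i = (125000/78.7×10⁹)·(4.71/8.38×10^-4 + 2.74/8.06×10^-4 + 1.08/2.61×10^-4) = 0.02090 rad.

1.20°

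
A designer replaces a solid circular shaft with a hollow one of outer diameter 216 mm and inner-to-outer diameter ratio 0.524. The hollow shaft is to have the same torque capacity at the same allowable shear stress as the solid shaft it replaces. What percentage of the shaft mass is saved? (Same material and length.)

23.6 %

Equal τ_max and T ⇒ the solid shaft needs d_s³ = d_o³(1−k⁴), so d_s = 216·(1−0.524⁴)^(1/3) = 210.4 mm.
Area ratio A_h/A_s = d_o²(1−k²)/d_s² = (1−k²)/(1−k⁴)^(2/3) = 0.7643.
Mass saving = 1 − 0.7643 = 23.6 %.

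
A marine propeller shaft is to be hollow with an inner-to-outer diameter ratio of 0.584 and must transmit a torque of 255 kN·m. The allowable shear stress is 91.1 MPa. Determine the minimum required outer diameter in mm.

253 mm

For a hollow shaft with d_i/d_o = 0.584: τ_max = 16T/(π d_o³ (1−k⁴)), so d_o = [16T/(π τ_allow (1−k⁴))]^(1/3) = [16·255000/(π·9.11×10^7·0.8837)]^(1/3) = 0.2527 m.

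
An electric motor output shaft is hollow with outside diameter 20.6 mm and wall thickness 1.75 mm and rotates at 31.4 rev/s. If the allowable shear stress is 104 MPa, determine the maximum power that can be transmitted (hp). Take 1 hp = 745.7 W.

J = π(d_o⁴ − d_i⁴)/32 = π(0.0206⁴ − 0.0171⁴)/32 = 9.285×10^-9 m⁴.
T_max = τ_allow·J/r = 1.04×10^8 × 9.285×10^-9 / 0.0103 = 93.75 N·m.
ω = 2π·31.4 = 197.3 rad/s, so P_max = T_max·ω = 1.850×10^4 W.

24.8 hp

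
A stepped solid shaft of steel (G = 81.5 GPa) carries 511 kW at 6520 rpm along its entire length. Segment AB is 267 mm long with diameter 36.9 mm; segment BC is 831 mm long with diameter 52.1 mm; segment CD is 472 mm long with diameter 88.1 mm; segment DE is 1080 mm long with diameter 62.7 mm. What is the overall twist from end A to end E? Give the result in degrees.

1.79°

ω = 2π·6520/60 = 682.8 rad/s, so T = P/ω = 511×10³ / 682.8 = 748.4 N·m.
J_AB = π(0.0369)⁴/32 = 1.82×10^-7 m⁴; J_BC = π(0.0521)⁴/32 = 7.23×10^-7 m⁴; J_CD = π(0.0881)⁴/32 = 5.91×10^-6 m⁴; J_DE = π(0.0627)⁴/32 = 1.52×10^-6 m⁴.
θ = (T/G)·Σ L_i/J_i = (748.4/81.5×10⁹)·(0.267/1.82×10^-7 + 0.831/7.23×10^-7 + 0.472/5.91×10^-6 + 1.08/1.52×10^-6) = 0.03129 rad.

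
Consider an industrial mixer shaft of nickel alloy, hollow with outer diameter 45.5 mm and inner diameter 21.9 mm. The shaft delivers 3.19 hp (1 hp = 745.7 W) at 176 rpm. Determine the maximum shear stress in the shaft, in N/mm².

7.37 N/mm²

ω = 2π·176/60 = 18.43 rad/s, so T = P/ω = 3.19×745.7 / 18.43 = 129.1 N·m.
J = π(d_o⁴ − d_i⁴)/32 = π(0.0455⁴ − 0.0219⁴)/32 = 3.982×10^-7 m⁴.
τ_max = T·r/J = 129.1 × 0.0227 / 3.982×10^-7 = 7.374×10^6 Pa.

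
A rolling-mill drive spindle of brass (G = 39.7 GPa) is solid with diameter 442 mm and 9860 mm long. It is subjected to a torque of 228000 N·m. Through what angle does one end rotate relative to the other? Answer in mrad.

15.1 mrad

J = πd⁴/32 = π(0.442)⁴/32 = 3.747×10^-3 m⁴.
θ = T·L/(G·J) = 228000 × 9.86 / (39.7×10⁹ × 3.747×10^-3) = 0.01511 rad.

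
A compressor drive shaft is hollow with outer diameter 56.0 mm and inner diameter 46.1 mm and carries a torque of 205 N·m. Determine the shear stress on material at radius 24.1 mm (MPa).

J = π(d_o⁴ − d_i⁴)/32 = π(0.0560⁴ − 0.0461⁴)/32 = 5.221×10^-7 m⁴.
Shear stress varies linearly with radius: τ = T·r/J = 205.0 × 0.0241 / 5.221×10^-7 = 9.463×10^6 Pa.

9.46 MPa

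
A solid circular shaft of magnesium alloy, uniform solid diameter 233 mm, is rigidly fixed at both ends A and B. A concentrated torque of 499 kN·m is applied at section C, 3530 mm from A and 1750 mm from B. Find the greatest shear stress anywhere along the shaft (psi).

19500 psi

With uniform GJ and both ends fixed, compatibility θ_AC = θ_CB gives T_A·a = T_B·b, together with T_A + T_B = T₀.
T_A = T₀·b/(a+b) = 499000·1750/5280 = 165400 N·m; T_B = 333600 N·m.
τ in each portion: τ_AC = 6.66×10^7 Pa, τ_CB = 1.34×10^8 Pa; maximum is in CB.
τ_max = T_CB·r/J = 333600·0.117/2.89×10^-4 = 1.343×10^8 Pa.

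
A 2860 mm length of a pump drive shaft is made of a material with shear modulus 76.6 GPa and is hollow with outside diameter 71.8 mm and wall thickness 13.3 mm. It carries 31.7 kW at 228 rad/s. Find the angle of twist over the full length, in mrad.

ω = 228 rad/s, so T = P/ω = 31.7×10³ / 228.0 = 139.0 N·m.
J = π(d_o⁴ − d_i⁴)/32 = π(0.0718⁴ − 0.0452⁴)/32 = 2.199×10^-6 m⁴.
θ = T·L/(G·J) = 139.0 × 2.86 / (76.6×10⁹ × 2.199×10^-6) = 2.360×10^-3 rad.

2.36 mrad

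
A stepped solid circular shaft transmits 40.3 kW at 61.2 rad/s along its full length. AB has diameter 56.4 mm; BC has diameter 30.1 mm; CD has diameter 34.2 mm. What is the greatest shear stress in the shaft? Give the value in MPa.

123 MPa

ω = 61.2 rad/s, so T = P/ω = 40.3×10³ / 61.20 = 658.5 N·m.
Under the same torque, τ_max = 16T/(πd³) is largest where d is smallest — segment BC (d = 30.1 mm).
τ_max = 16·658.5/(π·(0.0301)³) = 1.230×10^8 Pa.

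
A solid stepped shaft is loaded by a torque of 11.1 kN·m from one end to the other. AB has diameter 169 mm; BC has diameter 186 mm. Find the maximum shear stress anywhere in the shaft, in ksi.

Under the same torque, τ_max = 16T/(πd³) is largest where d is smallest — segment AB (d = 169 mm).
τ_max = 16·11100/(π·(0.169)³) = 1.171×10^7 Pa.

1.70 ksi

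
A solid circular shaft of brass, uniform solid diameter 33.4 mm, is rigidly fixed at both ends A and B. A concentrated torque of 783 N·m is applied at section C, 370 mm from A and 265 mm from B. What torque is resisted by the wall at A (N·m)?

327 N·m

With uniform GJ and both ends fixed, compatibility θ_AC = θ_CB gives T_A·a = T_B·b, together with T_A + T_B = T₀.
T_A = T₀·b/(a+b) = 783.0·265/635.0 = 326.8 N·m; T_B = 456.2 N·m.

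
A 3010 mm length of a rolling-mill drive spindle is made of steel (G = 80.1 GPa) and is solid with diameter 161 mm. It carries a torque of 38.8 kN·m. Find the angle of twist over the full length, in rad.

J = πd⁴/32 = π(0.161)⁴/32 = 6.596×10^-5 m⁴.
θ = T·L/(G·J) = 38800 × 3.01 / (80.1×10⁹ × 6.596×10^-5) = 0.02210 rad.

0.0221 rad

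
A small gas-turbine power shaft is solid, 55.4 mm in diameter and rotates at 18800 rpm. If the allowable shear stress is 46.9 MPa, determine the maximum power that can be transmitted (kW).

3080 kW

J = πd⁴/32 = π(0.0554)⁴/32 = 9.248×10^-7 m⁴.
T_max = τ_allow·J/r = 4.69×10^7 × 9.248×10^-7 / 0.0277 = 1566 N·m.
ω = 2π·18800/60 = 1969 rad/s, so P_max = T_max·ω = 3.083×10^6 W.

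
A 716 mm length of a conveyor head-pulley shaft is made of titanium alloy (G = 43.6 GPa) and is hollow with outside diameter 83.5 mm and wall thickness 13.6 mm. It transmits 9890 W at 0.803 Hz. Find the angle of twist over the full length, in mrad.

ω = 2π·0.803 = 5.045 rad/s, so T = P/ω = 9890 / 5.045 = 1960 N·m.
J = π(d_o⁴ − d_i⁴)/32 = π(0.0835⁴ − 0.0563⁴)/32 = 3.786×10^-6 m⁴.
θ = T·L/(G·J) = 1960 × 0.716 / (43.6×10⁹ × 3.786×10^-6) = 8.502×10^-3 rad.

8.50 mrad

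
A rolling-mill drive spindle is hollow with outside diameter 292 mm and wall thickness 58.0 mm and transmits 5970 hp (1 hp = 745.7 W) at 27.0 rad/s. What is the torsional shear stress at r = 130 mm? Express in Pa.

3.46e7 Pa

ω = 27.0 rad/s, so T = P/ω = 5970×745.7 / 27.00 = 164900 N·m.
J = π(d_o⁴ − d_i⁴)/32 = π(0.292⁴ − 0.176⁴)/32 = 6.195×10^-4 m⁴.
Shear stress varies linearly with radius: τ = T·r/J = 164900 × 0.130 / 6.195×10^-4 = 3.460×10^7 Pa.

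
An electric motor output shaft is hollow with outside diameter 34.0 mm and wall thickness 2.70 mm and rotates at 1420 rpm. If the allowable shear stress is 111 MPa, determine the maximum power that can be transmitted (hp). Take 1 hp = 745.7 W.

85.3 hp

J = π(d_o⁴ − d_i⁴)/32 = π(0.0340⁴ − 0.0286⁴)/32 = 6.551×10^-8 m⁴.
T_max = τ_allow·J/r = 1.11×10^8 × 6.551×10^-8 / 0.0170 = 427.7 N·m.
ω = 2π·1420/60 = 148.7 rad/s, so P_max = T_max·ω = 6.361×10^4 W.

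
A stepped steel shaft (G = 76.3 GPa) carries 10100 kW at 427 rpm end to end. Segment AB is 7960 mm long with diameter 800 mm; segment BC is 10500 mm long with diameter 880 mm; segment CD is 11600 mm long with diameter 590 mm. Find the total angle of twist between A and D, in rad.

ω = 2π·427/60 = 44.72 rad/s, so T = P/ω = 10100×10³ / 44.72 = 225900 N·m.
J_AB = π(0.800)⁴/32 = 0.0402 m⁴; J_BC = π(0.880)⁴/32 = 0.0589 m⁴; J_CD = π(0.590)⁴/32 = 0.0119 m⁴.
θ = (T/G)·Σ L_i/J_i = (225900/76.3×10⁹)·(7.96/0.0402 + 10.5/0.0589 + 11.6/0.0119) = 4.001×10^-3 rad.

0.00400 rad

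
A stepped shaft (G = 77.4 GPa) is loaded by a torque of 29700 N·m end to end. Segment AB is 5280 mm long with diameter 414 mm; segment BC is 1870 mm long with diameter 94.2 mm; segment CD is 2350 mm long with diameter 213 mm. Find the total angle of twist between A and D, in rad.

0.0980 rad

J_AB = π(0.414)⁴/32 = 2.88×10^-3 m⁴; J_BC = π(0.0942)⁴/32 = 7.73×10^-6 m⁴; J_CD = π(0.213)⁴/32 = 2.02×10^-4 m⁴.
θ = (T/G)·Σ L_i/J_i = (29700/77.4×10⁹)·(5.28/2.88×10^-3 + 1.87/7.73×10^-6 + 2.35/2.02×10^-4) = 0.09799 rad.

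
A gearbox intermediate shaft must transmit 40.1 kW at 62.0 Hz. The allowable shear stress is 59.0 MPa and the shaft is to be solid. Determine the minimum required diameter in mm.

ω = 2π·62.0 = 389.6 rad/s, so T = P/ω = 40.1×10³ / 389.6 = 102.9 N·m.
For a solid shaft τ_max = 16T/(πd³), so d = (16T/(π τ_allow))^(1/3) = (16·102.9/(π·5.90×10^7))^(1/3) = 0.02071 m.

20.7 mm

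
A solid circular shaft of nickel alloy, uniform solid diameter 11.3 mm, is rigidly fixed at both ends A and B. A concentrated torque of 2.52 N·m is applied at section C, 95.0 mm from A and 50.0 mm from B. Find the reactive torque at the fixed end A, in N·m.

0.869 N·m

With uniform GJ and both ends fixed, compatibility θ_AC = θ_CB gives T_A·a = T_B·b, together with T_A + T_B = T₀.
T_A = T₀·b/(a+b) = 2.520·50.0/145.0 = 0.8690 N·m; T_B = 1.651 N·m.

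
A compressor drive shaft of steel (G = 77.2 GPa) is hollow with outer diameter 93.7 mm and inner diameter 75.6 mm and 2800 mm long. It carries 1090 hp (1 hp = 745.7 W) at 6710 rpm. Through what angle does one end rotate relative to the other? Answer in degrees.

0.551°

ω = 2π·6710/60 = 702.7 rad/s, so T = P/ω = 1090×745.7 / 702.7 = 1157 N·m.
J = π(d_o⁴ − d_i⁴)/32 = π(0.0937⁴ − 0.0756⁴)/32 = 4.361×10^-6 m⁴.
θ = T·L/(G·J) = 1157 × 2.80 / (77.2×10⁹ × 4.361×10^-6) = 9.621×10^-3 rad.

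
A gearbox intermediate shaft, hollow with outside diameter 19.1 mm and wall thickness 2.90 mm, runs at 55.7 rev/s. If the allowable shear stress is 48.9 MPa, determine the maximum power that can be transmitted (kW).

J = π(d_o⁴ − d_i⁴)/32 = π(0.0191⁴ − 0.0133⁴)/32 = 9.994×10^-9 m⁴.
T_max = τ_allow·J/r = 4.89×10^7 × 9.994×10^-9 / 0.00955 = 51.17 N·m.
ω = 2π·55.7 = 350.0 rad/s, so P_max = T_max·ω = 1.791×10^4 W.

17.9 kW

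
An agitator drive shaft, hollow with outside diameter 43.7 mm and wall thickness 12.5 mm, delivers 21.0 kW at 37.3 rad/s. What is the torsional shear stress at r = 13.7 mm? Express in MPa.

ω = 37.3 rad/s, so T = P/ω = 21.0×10³ / 37.30 = 563.0 N·m.
J = π(d_o⁴ − d_i⁴)/32 = π(0.0437⁴ − 0.0187⁴)/32 = 3.460×10^-7 m⁴.
Shear stress varies linearly with radius: τ = T·r/J = 563.0 × 0.0137 / 3.460×10^-7 = 2.229×10^7 Pa.

22.3 MPa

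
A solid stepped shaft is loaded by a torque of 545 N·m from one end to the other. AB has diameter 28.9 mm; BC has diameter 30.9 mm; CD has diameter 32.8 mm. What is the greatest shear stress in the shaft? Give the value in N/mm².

Under the same torque, τ_max = 16T/(πd³) is largest where d is smallest — segment AB (d = 28.9 mm).
τ_max = 16·545.0/(π·(0.0289)³) = 1.150×10^8 Pa.

115 N/mm²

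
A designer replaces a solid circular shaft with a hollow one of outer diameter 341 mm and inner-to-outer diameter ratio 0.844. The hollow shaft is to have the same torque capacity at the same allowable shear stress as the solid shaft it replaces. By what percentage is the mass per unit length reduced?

53.9 %

Equal τ_max and T ⇒ the solid shaft needs d_s³ = d_o³(1−k⁴), so d_s = 341·(1−0.844⁴)^(1/3) = 269.3 mm.
Area ratio A_h/A_s = d_o²(1−k²)/d_s² = (1−k²)/(1−k⁴)^(2/3) = 0.4612.
Mass saving = 1 − 0.4612 = 53.9 %.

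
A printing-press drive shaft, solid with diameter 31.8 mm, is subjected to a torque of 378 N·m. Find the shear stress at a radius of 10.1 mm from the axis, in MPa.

38.0 MPa

J = πd⁴/32 = π(0.0318)⁴/32 = 1.004×10^-7 m⁴.
Shear stress varies linearly with radius: τ = T·r/J = 378.0 × 0.0101 / 1.004×10^-7 = 3.803×10^7 Pa.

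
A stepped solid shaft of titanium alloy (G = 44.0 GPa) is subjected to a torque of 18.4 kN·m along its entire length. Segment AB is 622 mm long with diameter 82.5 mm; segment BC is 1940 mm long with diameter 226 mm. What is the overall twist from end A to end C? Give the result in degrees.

J_AB = π(0.0825)⁴/32 = 4.55×10^-6 m⁴; J_BC = π(0.226)⁴/32 = 2.56×10^-4 m⁴.
θ = (T/G)·Σ L_i/J_i = (18400/44.0×10⁹)·(0.622/4.55×10^-6 + 1.94/2.56×10^-4) = 0.06036 rad.

3.46°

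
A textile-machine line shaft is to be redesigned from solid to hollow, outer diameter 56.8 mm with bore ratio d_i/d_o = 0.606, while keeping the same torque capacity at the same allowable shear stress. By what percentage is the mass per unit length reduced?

Equal τ_max and T ⇒ the solid shaft needs d_s³ = d_o³(1−k⁴), so d_s = 56.8·(1−0.606⁴)^(1/3) = 54.12 mm.
Area ratio A_h/A_s = d_o²(1−k²)/d_s² = (1−k²)/(1−k⁴)^(2/3) = 0.6969.
Mass saving = 1 − 0.6969 = 30.3 %.

30.3 %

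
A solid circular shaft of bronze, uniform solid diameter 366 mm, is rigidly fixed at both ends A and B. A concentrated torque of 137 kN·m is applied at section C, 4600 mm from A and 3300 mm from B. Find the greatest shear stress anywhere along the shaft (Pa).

With uniform GJ and both ends fixed, compatibility θ_AC = θ_CB gives T_A·a = T_B·b, together with T_A + T_B = T₀.
T_A = T₀·b/(a+b) = 137000·3300/7900 = 57230 N·m; T_B = 79770 N·m.
τ in each portion: τ_AC = 5.94×10^6 Pa, τ_CB = 8.29×10^6 Pa; maximum is in CB.
τ_max = T_CB·r/J = 79770·0.183/1.76×10^-3 = 8.287×10^6 Pa.

8.29e6 Pa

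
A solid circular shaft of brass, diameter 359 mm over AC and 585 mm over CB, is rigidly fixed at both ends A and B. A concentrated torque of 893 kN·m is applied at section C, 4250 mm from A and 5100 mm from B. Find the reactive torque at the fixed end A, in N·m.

Compatibility: T_A·a/J_AC = T_B·b/J_CB with T_A + T_B = T₀.
J_AC = 1.63×10^-3 m⁴, J_CB = 0.0115 m⁴, so T_A = T₀·(J_AC/a)/((J_AC/a)+(J_CB/b)) = 129900 N·m, T_B = 763100 N·m.

130000 N·m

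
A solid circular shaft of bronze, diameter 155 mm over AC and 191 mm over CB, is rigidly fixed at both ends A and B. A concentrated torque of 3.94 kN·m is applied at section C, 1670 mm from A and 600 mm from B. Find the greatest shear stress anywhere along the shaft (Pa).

Compatibility: T_A·a/J_AC = T_B·b/J_CB with T_A + T_B = T₀.
J_AC = 5.67×10^-5 m⁴, J_CB = 1.31×10^-4 m⁴, so T_A = T₀·(J_AC/a)/((J_AC/a)+(J_CB/b)) = 531.2 N·m, T_B = 3409 N·m.
τ in each portion: τ_AC = 7.26×10^5 Pa, τ_CB = 2.49×10^6 Pa; maximum is in CB.
τ_max = T_CB·r/J = 3409·0.0955/1.31×10^-4 = 2.492×10^6 Pa.

2.49e6 Pa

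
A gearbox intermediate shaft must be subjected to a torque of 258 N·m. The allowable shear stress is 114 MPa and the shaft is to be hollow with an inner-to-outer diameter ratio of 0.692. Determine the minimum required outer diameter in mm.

For a hollow shaft with d_i/d_o = 0.692: τ_max = 16T/(π d_o³ (1−k⁴)), so d_o = [16T/(π τ_allow (1−k⁴))]^(1/3) = [16·258.0/(π·1.14×10^8·0.7707)]^(1/3) = 0.02464 m.

24.6 mm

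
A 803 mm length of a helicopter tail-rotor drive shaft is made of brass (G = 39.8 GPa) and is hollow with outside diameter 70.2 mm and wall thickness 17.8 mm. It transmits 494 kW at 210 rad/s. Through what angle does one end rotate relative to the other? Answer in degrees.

1.21°

ω = 210 rad/s, so T = P/ω = 494×10³ / 210.0 = 2352 N·m.
J = π(d_o⁴ − d_i⁴)/32 = π(0.0702⁴ − 0.0346⁴)/32 = 2.244×10^-6 m⁴.
θ = T·L/(G·J) = 2352 × 0.803 / (39.8×10⁹ × 2.244×10^-6) = 0.02115 rad.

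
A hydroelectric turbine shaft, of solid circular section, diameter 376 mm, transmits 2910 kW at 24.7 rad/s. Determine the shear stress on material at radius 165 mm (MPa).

ω = 24.7 rad/s, so T = P/ω = 2910×10³ / 24.70 = 117800 N·m.
J = πd⁴/32 = π(0.376)⁴/32 = 1.962×10^-3 m⁴.
Shear stress varies linearly with radius: τ = T·r/J = 117800 × 0.165 / 1.962×10^-3 = 9.907×10^6 Pa.

9.91 MPa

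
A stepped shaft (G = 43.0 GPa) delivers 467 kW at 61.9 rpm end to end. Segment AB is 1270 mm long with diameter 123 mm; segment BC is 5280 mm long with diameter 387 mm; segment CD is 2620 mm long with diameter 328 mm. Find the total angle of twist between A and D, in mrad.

ω = 2π·61.9/60 = 6.482 rad/s, so T = P/ω = 467×10³ / 6.482 = 72040 N·m.
J_AB = π(0.123)⁴/32 = 2.25×10^-5 m⁴; J_BC = π(0.387)⁴/32 = 2.20×10^-3 m⁴; J_CD = π(0.328)⁴/32 = 1.14×10^-3 m⁴.
θ = (T/G)·Σ L_i/J_i = (72040/43.0×10⁹)·(1.27/2.25×10^-5 + 5.28/2.20×10^-3 + 2.62/1.14×10^-3) = 0.1026 rad.

103 mrad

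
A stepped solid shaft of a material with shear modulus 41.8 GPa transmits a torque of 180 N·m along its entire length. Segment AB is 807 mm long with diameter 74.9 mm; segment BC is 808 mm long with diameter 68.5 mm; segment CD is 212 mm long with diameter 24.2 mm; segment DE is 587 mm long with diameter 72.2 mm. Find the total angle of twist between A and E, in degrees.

1.76°

J_AB = π(0.0749)⁴/32 = 3.09×10^-6 m⁴; J_BC = π(0.0685)⁴/32 = 2.16×10^-6 m⁴; J_CD = π(0.0242)⁴/32 = 3.37×10^-8 m⁴; J_DE = π(0.0722)⁴/32 = 2.67×10^-6 m⁴.
θ = (T/G)·Σ L_i/J_i = (180.0/41.8×10⁹)·(0.807/3.09×10^-6 + 0.808/2.16×10^-6 + 0.212/3.37×10^-8 + 0.587/2.67×10^-6) = 0.03079 rad.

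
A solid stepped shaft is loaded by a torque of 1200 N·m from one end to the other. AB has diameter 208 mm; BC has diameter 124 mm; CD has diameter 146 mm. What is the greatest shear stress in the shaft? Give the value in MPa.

Under the same torque, τ_max = 16T/(πd³) is largest where d is smallest — segment BC (d = 124 mm).
τ_max = 16·1200/(π·(0.124)³) = 3.205×10^6 Pa.

3.21 MPa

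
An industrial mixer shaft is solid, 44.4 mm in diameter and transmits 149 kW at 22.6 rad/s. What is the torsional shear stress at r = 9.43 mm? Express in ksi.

23.6 ksi

ω = 22.6 rad/s, so T = P/ω = 149×10³ / 22.60 = 6593 N·m.
J = πd⁴/32 = π(0.0444)⁴/32 = 3.815×10^-7 m⁴.
Shear stress varies linearly with radius: τ = T·r/J = 6593 × 0.00943 / 3.815×10^-7 = 1.630×10^8 Pa.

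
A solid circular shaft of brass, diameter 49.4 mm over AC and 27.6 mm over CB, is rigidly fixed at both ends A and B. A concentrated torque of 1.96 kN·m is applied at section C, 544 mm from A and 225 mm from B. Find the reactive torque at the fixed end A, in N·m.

1590 N·m

Compatibility: T_A·a/J_AC = T_B·b/J_CB with T_A + T_B = T₀.
J_AC = 5.85×10^-7 m⁴, J_CB = 5.70×10^-8 m⁴, so T_A = T₀·(J_AC/a)/((J_AC/a)+(J_CB/b)) = 1586 N·m, T_B = 373.7 N·m.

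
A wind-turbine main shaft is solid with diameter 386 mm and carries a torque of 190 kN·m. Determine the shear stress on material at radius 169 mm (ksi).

J = πd⁴/32 = π(0.386)⁴/32 = 2.179×10^-3 m⁴.
Shear stress varies linearly with radius: τ = T·r/J = 190000 × 0.169 / 2.179×10^-3 = 1.473×10^7 Pa.

2.14 ksi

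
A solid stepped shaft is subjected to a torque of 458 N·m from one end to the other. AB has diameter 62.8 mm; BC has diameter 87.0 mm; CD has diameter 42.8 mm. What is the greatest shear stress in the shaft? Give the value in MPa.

29.8 MPa

Under the same torque, τ_max = 16T/(πd³) is largest where d is smallest — segment CD (d = 42.8 mm).
τ_max = 16·458.0/(π·(0.0428)³) = 2.975×10^7 Pa.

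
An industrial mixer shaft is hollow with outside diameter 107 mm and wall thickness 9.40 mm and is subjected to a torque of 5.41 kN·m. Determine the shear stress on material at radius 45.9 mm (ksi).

J = π(d_o⁴ − d_i⁴)/32 = π(0.107⁴ − 0.0882⁴)/32 = 6.928×10^-6 m⁴.
Shear stress varies linearly with radius: τ = T·r/J = 5410 × 0.0459 / 6.928×10^-6 = 3.585×10^7 Pa.

5.20 ksi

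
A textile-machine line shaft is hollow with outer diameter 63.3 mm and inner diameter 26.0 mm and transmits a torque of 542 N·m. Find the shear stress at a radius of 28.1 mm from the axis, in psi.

J = π(d_o⁴ − d_i⁴)/32 = π(0.0633⁴ − 0.0260⁴)/32 = 1.531×10^-6 m⁴.
Shear stress varies linearly with radius: τ = T·r/J = 542.0 × 0.0281 / 1.531×10^-6 = 9.946×10^6 Pa.

1440 psi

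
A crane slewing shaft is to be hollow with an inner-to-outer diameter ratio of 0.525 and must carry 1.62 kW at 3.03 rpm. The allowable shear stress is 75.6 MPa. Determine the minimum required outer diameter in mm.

71.9 mm

ω = 2π·3.03/60 = 0.3173 rad/s, so T = P/ω = 1.62×10³ / 0.3173 = 5106 N·m.
For a hollow shaft with d_i/d_o = 0.525: τ_max = 16T/(π d_o³ (1−k⁴)), so d_o = [16T/(π τ_allow (1−k⁴))]^(1/3) = [16·5106/(π·7.56×10^7·0.9240)]^(1/3) = 0.07193 m.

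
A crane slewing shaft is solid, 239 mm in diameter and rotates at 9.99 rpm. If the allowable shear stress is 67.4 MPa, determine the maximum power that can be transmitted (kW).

189 kW

J = πd⁴/32 = π(0.239)⁴/32 = 3.203×10^-4 m⁴.
T_max = τ_allow·J/r = 6.74×10^7 × 3.203×10^-4 / 0.119 = 180700 N·m.
ω = 2π·9.99/60 = 1.046 rad/s, so P_max = T_max·ω = 1.890×10^5 W.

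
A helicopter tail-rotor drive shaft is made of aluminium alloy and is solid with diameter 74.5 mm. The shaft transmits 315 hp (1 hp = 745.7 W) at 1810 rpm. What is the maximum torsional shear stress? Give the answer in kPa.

15300 kPa

ω = 2π·1810/60 = 189.5 rad/s, so T = P/ω = 315×745.7 / 189.5 = 1239 N·m.
J = πd⁴/32 = π(0.0745)⁴/32 = 3.024×10^-6 m⁴.
τ_max = T·r/J = 1239 × 0.0372 / 3.024×10^-6 = 1.526×10^7 Pa.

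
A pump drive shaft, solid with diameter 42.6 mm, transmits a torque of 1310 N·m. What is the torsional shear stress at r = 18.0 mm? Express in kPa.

72900 kPa

J = πd⁴/32 = π(0.0426)⁴/32 = 3.233×10^-7 m⁴.
Shear stress varies linearly with radius: τ = T·r/J = 1310 × 0.0180 / 3.233×10^-7 = 7.293×10^7 Pa.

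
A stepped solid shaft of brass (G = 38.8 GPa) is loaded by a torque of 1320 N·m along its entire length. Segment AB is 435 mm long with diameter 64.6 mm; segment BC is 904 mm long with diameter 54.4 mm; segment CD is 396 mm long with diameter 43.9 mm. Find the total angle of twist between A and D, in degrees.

4.66°

J_AB = π(0.0646)⁴/32 = 1.71×10^-6 m⁴; J_BC = π(0.0544)⁴/32 = 8.60×10^-7 m⁴; J_CD = π(0.0439)⁴/32 = 3.65×10^-7 m⁴.
θ = (T/G)·Σ L_i/J_i = (1320/38.8×10⁹)·(0.435/1.71×10^-6 + 0.904/8.60×10^-7 + 0.396/3.65×10^-7) = 0.08137 rad.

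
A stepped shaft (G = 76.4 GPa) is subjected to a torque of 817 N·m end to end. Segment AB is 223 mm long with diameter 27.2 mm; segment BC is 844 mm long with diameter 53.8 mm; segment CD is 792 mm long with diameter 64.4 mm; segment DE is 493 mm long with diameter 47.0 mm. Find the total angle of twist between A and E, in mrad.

71.4 mrad

J_AB = π(0.0272)⁴/32 = 5.37×10^-8 m⁴; J_BC = π(0.0538)⁴/32 = 8.22×10^-7 m⁴; J_CD = π(0.0644)⁴/32 = 1.69×10^-6 m⁴; J_DE = π(0.0470)⁴/32 = 4.79×10^-7 m⁴.
θ = (T/G)·Σ L_i/J_i = (817.0/76.4×10⁹)·(0.223/5.37×10^-8 + 0.844/8.22×10^-7 + 0.792/1.69×10^-6 + 0.493/4.79×10^-7) = 0.07137 rad.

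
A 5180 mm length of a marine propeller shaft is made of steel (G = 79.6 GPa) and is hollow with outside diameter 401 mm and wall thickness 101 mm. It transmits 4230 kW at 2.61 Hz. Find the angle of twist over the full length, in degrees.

0.403°

ω = 2π·2.61 = 16.40 rad/s, so T = P/ω = 4230×10³ / 16.40 = 257900 N·m.
J = π(d_o⁴ − d_i⁴)/32 = π(0.401⁴ − 0.199⁴)/32 = 2.385×10^-3 m⁴.
θ = T·L/(G·J) = 257900 × 5.18 / (79.6×10⁹ × 2.385×10^-3) = 7.039×10^-3 rad.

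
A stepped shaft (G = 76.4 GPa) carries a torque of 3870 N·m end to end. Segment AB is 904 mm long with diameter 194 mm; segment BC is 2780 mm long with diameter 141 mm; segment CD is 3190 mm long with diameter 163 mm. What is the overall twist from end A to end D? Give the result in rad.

0.00629 rad

J_AB = π(0.194)⁴/32 = 1.39×10^-4 m⁴; J_BC = π(0.141)⁴/32 = 3.88×10^-5 m⁴; J_CD = π(0.163)⁴/32 = 6.93×10^-5 m⁴.
θ = (T/G)·Σ L_i/J_i = (3870/76.4×10⁹)·(0.904/1.39×10^-4 + 2.78/3.88×10^-5 + 3.19/6.93×10^-5) = 6.290×10^-3 rad.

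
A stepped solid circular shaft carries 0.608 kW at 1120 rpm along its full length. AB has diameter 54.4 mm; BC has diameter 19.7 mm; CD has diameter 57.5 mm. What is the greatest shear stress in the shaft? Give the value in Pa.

ω = 2π·1120/60 = 117.3 rad/s, so T = P/ω = 0.608×10³ / 117.3 = 5.184 N·m.
Under the same torque, τ_max = 16T/(πd³) is largest where d is smallest — segment BC (d = 19.7 mm).
τ_max = 16·5.184/(π·(0.0197)³) = 3.453×10^6 Pa.

3.45e6 Pa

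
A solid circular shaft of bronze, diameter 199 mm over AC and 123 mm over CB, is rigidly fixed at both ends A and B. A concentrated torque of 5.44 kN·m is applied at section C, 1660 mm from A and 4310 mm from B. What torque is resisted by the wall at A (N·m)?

5150 N·m

Compatibility: T_A·a/J_AC = T_B·b/J_CB with T_A + T_B = T₀.
J_AC = 1.54×10^-4 m⁴, J_CB = 2.25×10^-5 m⁴, so T_A = T₀·(J_AC/a)/((J_AC/a)+(J_CB/b)) = 5150 N·m, T_B = 289.5 N·m.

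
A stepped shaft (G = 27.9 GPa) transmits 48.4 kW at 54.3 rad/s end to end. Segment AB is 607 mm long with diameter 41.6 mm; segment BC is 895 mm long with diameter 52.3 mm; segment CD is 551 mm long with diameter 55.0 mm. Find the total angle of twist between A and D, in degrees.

ω = 54.3 rad/s, so T = P/ω = 48.4×10³ / 54.30 = 891.3 N·m.
J_AB = π(0.0416)⁴/32 = 2.94×10^-7 m⁴; J_BC = π(0.0523)⁴/32 = 7.35×10^-7 m⁴; J_CD = π(0.0550)⁴/32 = 8.98×10^-7 m⁴.
θ = (T/G)·Σ L_i/J_i = (891.3/27.9×10⁹)·(0.607/2.94×10^-7 + 0.895/7.35×10^-7 + 0.551/8.98×10^-7) = 0.1245 rad.

7.13°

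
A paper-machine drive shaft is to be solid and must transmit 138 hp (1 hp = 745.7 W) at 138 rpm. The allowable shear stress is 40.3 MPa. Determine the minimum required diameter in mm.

96.5 mm

ω = 2π·138/60 = 14.45 rad/s, so T = P/ω = 138×745.7 / 14.45 = 7121 N·m.
For a solid shaft τ_max = 16T/(πd³), so d = (16T/(π τ_allow))^(1/3) = (16·7121/(π·4.03×10^7))^(1/3) = 0.09655 m.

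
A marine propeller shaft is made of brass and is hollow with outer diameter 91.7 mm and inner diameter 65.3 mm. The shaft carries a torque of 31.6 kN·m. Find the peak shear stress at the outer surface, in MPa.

J = π(d_o⁴ − d_i⁴)/32 = π(0.0917⁴ − 0.0653⁴)/32 = 5.157×10^-6 m⁴.
τ_max = T·r/J = 31600 × 0.0459 / 5.157×10^-6 = 2.810×10^8 Pa.

281 MPa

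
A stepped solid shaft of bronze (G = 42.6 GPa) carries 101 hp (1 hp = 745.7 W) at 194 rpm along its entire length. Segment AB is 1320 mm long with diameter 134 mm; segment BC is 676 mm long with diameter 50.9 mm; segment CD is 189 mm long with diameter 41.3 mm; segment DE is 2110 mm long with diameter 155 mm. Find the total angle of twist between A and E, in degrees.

8.81°

ω = 2π·194/60 = 20.32 rad/s, so T = P/ω = 101×745.7 / 20.32 = 3707 N·m.
J_AB = π(0.134)⁴/32 = 3.17×10^-5 m⁴; J_BC = π(0.0509)⁴/32 = 6.59×10^-7 m⁴; J_CD = π(0.0413)⁴/32 = 2.86×10^-7 m⁴; J_DE = π(0.155)⁴/32 = 5.67×10^-5 m⁴.
θ = (T/G)·Σ L_i/J_i = (3707/42.6×10⁹)·(1.32/3.17×10^-5 + 0.676/6.59×10^-7 + 0.189/2.86×10^-7 + 2.11/5.67×10^-5) = 0.1537 rad.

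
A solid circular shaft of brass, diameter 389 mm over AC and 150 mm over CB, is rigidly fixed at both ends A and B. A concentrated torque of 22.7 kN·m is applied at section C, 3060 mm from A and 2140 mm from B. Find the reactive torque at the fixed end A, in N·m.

Compatibility: T_A·a/J_AC = T_B·b/J_CB with T_A + T_B = T₀.
J_AC = 2.25×10^-3 m⁴, J_CB = 4.97×10^-5 m⁴, so T_A = T₀·(J_AC/a)/((J_AC/a)+(J_CB/b)) = 22000 N·m, T_B = 695.6 N·m.

22000 N·m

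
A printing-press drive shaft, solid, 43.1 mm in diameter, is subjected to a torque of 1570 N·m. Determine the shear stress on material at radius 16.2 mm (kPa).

75100 kPa

J = πd⁴/32 = π(0.0431)⁴/32 = 3.388×10^-7 m⁴.
Shear stress varies linearly with radius: τ = T·r/J = 1570 × 0.0162 / 3.388×10^-7 = 7.508×10^7 Pa.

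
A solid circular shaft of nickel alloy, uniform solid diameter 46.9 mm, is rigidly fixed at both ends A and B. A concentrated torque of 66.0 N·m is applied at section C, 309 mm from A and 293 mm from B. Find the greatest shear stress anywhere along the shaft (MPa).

With uniform GJ and both ends fixed, compatibility θ_AC = θ_CB gives T_A·a = T_B·b, together with T_A + T_B = T₀.
T_A = T₀·b/(a+b) = 66.00·293/602.0 = 32.12 N·m; T_B = 33.88 N·m.
τ in each portion: τ_AC = 1.59×10^6 Pa, τ_CB = 1.67×10^6 Pa; maximum is in CB.
τ_max = T_CB·r/J = 33.88·0.0234/4.75×10^-7 = 1.672×10^6 Pa.

1.67 MPa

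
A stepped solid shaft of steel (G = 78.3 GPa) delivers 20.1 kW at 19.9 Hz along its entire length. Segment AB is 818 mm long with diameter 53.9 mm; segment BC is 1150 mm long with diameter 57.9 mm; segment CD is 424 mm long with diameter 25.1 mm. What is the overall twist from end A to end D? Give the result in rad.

ω = 2π·19.9 = 125.0 rad/s, so T = P/ω = 20.1×10³ / 125.0 = 160.8 N·m.
J_AB = π(0.0539)⁴/32 = 8.29×10^-7 m⁴; J_BC = π(0.0579)⁴/32 = 1.10×10^-6 m⁴; J_CD = π(0.0251)⁴/32 = 3.90×10^-8 m⁴.
θ = (T/G)·Σ L_i/J_i = (160.8/78.3×10⁹)·(0.818/8.29×10^-7 + 1.15/1.10×10^-6 + 0.424/3.90×10^-8) = 0.02651 rad.

0.0265 rad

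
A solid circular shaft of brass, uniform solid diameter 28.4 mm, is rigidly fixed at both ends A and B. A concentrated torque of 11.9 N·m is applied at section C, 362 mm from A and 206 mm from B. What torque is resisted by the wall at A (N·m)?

4.32 N·m

With uniform GJ and both ends fixed, compatibility θ_AC = θ_CB gives T_A·a = T_B·b, together with T_A + T_B = T₀.
T_A = T₀·b/(a+b) = 11.90·206/568.0 = 4.316 N·m; T_B = 7.584 N·m.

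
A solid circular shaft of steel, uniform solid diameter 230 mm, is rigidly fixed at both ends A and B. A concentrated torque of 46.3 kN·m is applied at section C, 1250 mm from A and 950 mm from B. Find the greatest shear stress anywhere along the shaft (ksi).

1.60 ksi

With uniform GJ and both ends fixed, compatibility θ_AC = θ_CB gives T_A·a = T_B·b, together with T_A + T_B = T₀.
T_A = T₀·b/(a+b) = 46300·950/2200 = 19990 N·m; T_B = 26310 N·m.
τ in each portion: τ_AC = 8.37×10^6 Pa, τ_CB = 1.10×10^7 Pa; maximum is in CB.
τ_max = T_CB·r/J = 26310·0.115/2.75×10^-4 = 1.101×10^7 Pa.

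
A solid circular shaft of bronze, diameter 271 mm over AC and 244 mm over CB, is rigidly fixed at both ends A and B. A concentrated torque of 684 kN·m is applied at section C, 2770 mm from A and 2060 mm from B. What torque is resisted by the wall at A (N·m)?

363000 N·m

Compatibility: T_A·a/J_AC = T_B·b/J_CB with T_A + T_B = T₀.
J_AC = 5.30×10^-4 m⁴, J_CB = 3.48×10^-4 m⁴, so T_A = T₀·(J_AC/a)/((J_AC/a)+(J_CB/b)) = 363100 N·m, T_B = 320900 N·m.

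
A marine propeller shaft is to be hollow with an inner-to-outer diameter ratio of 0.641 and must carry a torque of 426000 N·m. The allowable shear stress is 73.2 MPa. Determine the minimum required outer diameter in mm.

329 mm

For a hollow shaft with d_i/d_o = 0.641: τ_max = 16T/(π d_o³ (1−k⁴)), so d_o = [16T/(π τ_allow (1−k⁴))]^(1/3) = [16·426000/(π·7.32×10^7·0.8312)]^(1/3) = 0.3291 m.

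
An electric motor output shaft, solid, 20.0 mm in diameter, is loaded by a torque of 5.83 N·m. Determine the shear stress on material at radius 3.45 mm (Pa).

1.28e6 Pa

J = πd⁴/32 = π(0.0200)⁴/32 = 1.571×10^-8 m⁴.
Shear stress varies linearly with radius: τ = T·r/J = 5.830 × 0.00345 / 1.571×10^-8 = 1.280×10^6 Pa.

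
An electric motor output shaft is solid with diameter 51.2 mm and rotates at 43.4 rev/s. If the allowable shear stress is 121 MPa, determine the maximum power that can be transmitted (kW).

870 kW

J = πd⁴/32 = π(0.0512)⁴/32 = 6.747×10^-7 m⁴.
T_max = τ_allow·J/r = 1.21×10^8 × 6.747×10^-7 / 0.0256 = 3189 N·m.
ω = 2π·43.4 = 272.7 rad/s, so P_max = T_max·ω = 8.696×10^5 W.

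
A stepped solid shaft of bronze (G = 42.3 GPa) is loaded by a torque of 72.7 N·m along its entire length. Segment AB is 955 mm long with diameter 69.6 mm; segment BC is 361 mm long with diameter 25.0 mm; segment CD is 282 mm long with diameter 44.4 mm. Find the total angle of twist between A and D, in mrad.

J_AB = π(0.0696)⁴/32 = 2.30×10^-6 m⁴; J_BC = π(0.0250)⁴/32 = 3.83×10^-8 m⁴; J_CD = π(0.0444)⁴/32 = 3.82×10^-7 m⁴.
θ = (T/G)·Σ L_i/J_i = (72.70/42.3×10⁹)·(0.955/2.30×10^-6 + 0.361/3.83×10^-8 + 0.282/3.82×10^-7) = 0.01816 rad.

18.2 mrad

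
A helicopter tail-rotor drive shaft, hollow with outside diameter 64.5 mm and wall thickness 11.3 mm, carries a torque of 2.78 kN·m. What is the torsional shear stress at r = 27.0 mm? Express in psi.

7800 psi

J = π(d_o⁴ − d_i⁴)/32 = π(0.0645⁴ − 0.0419⁴)/32 = 1.397×10^-6 m⁴.
Shear stress varies linearly with radius: τ = T·r/J = 2780 × 0.0270 / 1.397×10^-6 = 5.375×10^7 Pa.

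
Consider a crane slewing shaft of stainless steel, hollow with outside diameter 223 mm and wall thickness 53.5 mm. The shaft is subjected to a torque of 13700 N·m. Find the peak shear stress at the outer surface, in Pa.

J = π(d_o⁴ − d_i⁴)/32 = π(0.223⁴ − 0.116⁴)/32 = 2.250×10^-4 m⁴.
τ_max = T·r/J = 13700 × 0.112 / 2.250×10^-4 = 6.789×10^6 Pa.

6.79e6 Pa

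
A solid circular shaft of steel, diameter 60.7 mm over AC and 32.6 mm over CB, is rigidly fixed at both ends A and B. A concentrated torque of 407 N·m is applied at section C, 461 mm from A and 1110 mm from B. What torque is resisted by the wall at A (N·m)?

393 N·m

Compatibility: T_A·a/J_AC = T_B·b/J_CB with T_A + T_B = T₀.
J_AC = 1.33×10^-6 m⁴, J_CB = 1.11×10^-7 m⁴, so T_A = T₀·(J_AC/a)/((J_AC/a)+(J_CB/b)) = 393.4 N·m, T_B = 13.59 N·m.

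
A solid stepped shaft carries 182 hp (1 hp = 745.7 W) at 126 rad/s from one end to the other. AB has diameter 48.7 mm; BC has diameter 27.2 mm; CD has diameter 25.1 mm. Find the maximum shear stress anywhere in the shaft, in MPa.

ω = 126 rad/s, so T = P/ω = 182×745.7 / 126.0 = 1077 N·m.
Under the same torque, τ_max = 16T/(πd³) is largest where d is smallest — segment CD (d = 25.1 mm).
τ_max = 16·1077/(π·(0.0251)³) = 3.469×10^8 Pa.

347 MPa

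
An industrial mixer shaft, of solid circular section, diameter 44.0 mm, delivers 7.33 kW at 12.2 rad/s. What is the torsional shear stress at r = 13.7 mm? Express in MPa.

ω = 12.2 rad/s, so T = P/ω = 7.33×10³ / 12.20 = 600.8 N·m.
J = πd⁴/32 = π(0.0440)⁴/32 = 3.680×10^-7 m⁴.
Shear stress varies linearly with radius: τ = T·r/J = 600.8 × 0.0137 / 3.680×10^-7 = 2.237×10^7 Pa.

22.4 MPa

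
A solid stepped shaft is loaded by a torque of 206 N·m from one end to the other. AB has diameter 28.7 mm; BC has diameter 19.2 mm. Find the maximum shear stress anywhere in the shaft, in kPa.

148000 kPa

Under the same torque, τ_max = 16T/(πd³) is largest where d is smallest — segment BC (d = 19.2 mm).
τ_max = 16·206.0/(π·(0.0192)³) = 1.482×10^8 Pa.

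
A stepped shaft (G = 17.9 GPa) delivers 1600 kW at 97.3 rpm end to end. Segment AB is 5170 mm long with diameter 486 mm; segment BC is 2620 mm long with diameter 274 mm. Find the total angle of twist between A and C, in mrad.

49.8 mrad

ω = 2π·97.3/60 = 10.19 rad/s, so T = P/ω = 1600×10³ / 10.19 = 157000 N·m.
J_AB = π(0.486)⁴/32 = 5.48×10^-3 m⁴; J_BC = π(0.274)⁴/32 = 5.53×10^-4 m⁴.
θ = (T/G)·Σ L_i/J_i = (157000/17.9×10⁹)·(5.17/5.48×10^-3 + 2.62/5.53×10^-4) = 0.04982 rad.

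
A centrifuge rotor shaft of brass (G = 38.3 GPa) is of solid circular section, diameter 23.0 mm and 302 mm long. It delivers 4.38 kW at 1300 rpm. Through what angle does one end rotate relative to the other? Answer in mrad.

9.23 mrad

ω = 2π·1300/60 = 136.1 rad/s, so T = P/ω = 4.38×10³ / 136.1 = 32.17 N·m.
J = πd⁴/32 = π(0.0230)⁴/32 = 2.747×10^-8 m⁴.
θ = T·L/(G·J) = 32.17 × 0.302 / (38.3×10⁹ × 2.747×10^-8) = 9.234×10^-3 rad.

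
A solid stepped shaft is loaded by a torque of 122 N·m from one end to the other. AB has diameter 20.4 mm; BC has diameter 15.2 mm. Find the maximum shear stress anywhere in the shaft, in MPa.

177 MPa

Under the same torque, τ_max = 16T/(πd³) is largest where d is smallest — segment BC (d = 15.2 mm).
τ_max = 16·122.0/(π·(0.0152)³) = 1.769×10^8 Pa.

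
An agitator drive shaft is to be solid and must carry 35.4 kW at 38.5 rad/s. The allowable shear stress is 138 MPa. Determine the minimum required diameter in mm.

32.4 mm

ω = 38.5 rad/s, so T = P/ω = 35.4×10³ / 38.50 = 919.5 N·m.
For a solid shaft τ_max = 16T/(πd³), so d = (16T/(π τ_allow))^(1/3) = (16·919.5/(π·1.38×10^8))^(1/3) = 0.03238 m.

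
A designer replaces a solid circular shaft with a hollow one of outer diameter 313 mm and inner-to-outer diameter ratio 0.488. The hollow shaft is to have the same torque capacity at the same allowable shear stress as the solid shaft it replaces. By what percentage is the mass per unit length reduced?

Equal τ_max and T ⇒ the solid shaft needs d_s³ = d_o³(1−k⁴), so d_s = 313·(1−0.488⁴)^(1/3) = 307.0 mm.
Area ratio A_h/A_s = d_o²(1−k²)/d_s² = (1−k²)/(1−k⁴)^(2/3) = 0.7921.
Mass saving = 1 − 0.7921 = 20.8 %.

20.8 %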